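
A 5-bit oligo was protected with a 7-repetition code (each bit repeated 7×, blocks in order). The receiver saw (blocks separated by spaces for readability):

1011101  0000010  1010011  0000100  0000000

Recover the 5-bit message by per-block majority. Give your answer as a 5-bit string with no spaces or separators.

Block 1 (1011101): 5 ones → 1
Block 2 (0000010): 1 one → 0
Block 3 (1010011): 4 ones → 1
Block 4 (0000100): 1 one → 0
Block 5 (0000000): 0 ones → 0

10100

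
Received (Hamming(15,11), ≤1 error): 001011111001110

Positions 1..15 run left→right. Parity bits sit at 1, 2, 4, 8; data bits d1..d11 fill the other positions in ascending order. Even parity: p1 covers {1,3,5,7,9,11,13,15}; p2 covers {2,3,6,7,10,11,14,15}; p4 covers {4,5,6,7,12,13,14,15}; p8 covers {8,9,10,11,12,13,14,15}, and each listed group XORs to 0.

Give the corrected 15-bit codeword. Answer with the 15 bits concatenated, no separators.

s1 (pos 1,3,5,7,9,11,13,15): 0⊕1⊕1⊕1⊕1⊕0⊕1⊕0 = 1
s2 (pos 2,3,6,7,10,11,14,15): 0⊕1⊕1⊕1⊕0⊕0⊕1⊕0 = 0
s4 (pos 4,5,6,7,12,13,14,15): 0⊕1⊕1⊕1⊕1⊕1⊕1⊕0 = 0
s8 (pos 8,9,10,11,12,13,14,15): 1⊕1⊕0⊕0⊕1⊕1⊕1⊕0 = 1
Syndrome s8…s1 = 1001 → error at position 9.
Flip position 9: 001011111001110 → 001011110001110

001011110001110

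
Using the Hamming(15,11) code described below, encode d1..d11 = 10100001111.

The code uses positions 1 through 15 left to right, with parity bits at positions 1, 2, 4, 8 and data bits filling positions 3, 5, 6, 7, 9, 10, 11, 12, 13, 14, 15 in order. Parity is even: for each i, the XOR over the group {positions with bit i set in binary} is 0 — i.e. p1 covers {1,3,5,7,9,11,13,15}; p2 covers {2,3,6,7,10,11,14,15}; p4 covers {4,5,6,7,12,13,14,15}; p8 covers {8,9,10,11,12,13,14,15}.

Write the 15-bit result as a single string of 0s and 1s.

101101000001111

Place data at non-parity positions: p1 p2 1 p4 0 1 0 p8 0 0 0 1 1 1 1
p1 (pos 1,3,5,7,9,11,13,15): XOR of data positions = 1⊕0⊕0⊕0⊕0⊕1⊕1 = 1
p2 (pos 2,3,6,7,10,11,14,15): XOR of data positions = 1⊕1⊕0⊕0⊕0⊕1⊕1 = 0
p4 (pos 4,5,6,7,12,13,14,15): XOR of data positions = 0⊕1⊕0⊕1⊕1⊕1⊕1 = 1
p8 (pos 8,9,10,11,12,13,14,15): XOR of data positions = 0⊕0⊕0⊕1⊕1⊕1⊕1 = 0
Codeword: 101101000001111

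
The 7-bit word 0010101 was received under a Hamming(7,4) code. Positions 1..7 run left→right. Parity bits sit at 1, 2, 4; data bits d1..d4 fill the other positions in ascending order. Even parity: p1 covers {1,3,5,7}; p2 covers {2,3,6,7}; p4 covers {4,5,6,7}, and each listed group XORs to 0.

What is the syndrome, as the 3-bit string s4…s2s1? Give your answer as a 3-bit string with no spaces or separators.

s1 (pos 1,3,5,7): 0⊕1⊕1⊕1 = 1
s2 (pos 2,3,6,7): 0⊕1⊕0⊕1 = 0
s4 (pos 4,5,6,7): 0⊕1⊕0⊕1 = 0
Syndrome s4…s1 = 001 → error at position 1.

001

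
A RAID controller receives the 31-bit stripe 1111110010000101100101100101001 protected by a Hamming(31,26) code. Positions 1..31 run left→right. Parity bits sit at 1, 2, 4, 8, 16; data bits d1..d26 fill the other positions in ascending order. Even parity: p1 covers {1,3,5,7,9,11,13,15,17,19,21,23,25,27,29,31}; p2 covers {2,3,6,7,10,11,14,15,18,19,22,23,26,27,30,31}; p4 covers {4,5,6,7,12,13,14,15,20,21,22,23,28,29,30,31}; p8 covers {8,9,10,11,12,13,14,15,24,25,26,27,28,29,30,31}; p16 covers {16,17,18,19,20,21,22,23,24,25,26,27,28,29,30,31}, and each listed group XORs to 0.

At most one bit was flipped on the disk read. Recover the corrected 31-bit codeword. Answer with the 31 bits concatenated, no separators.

s1 (pos 1,3,5,7,9,11,13,15,17,19,21,23,25,27,29,31): 1⊕1⊕1⊕0⊕1⊕0⊕0⊕0⊕1⊕0⊕0⊕1⊕0⊕0⊕0⊕1 = 1
s2 (pos 2,3,6,7,10,11,14,15,18,19,22,23,26,27,30,31): 1⊕1⊕1⊕0⊕0⊕0⊕1⊕0⊕0⊕0⊕1⊕1⊕1⊕0⊕0⊕1 = 0
s4 (pos 4,5,6,7,12,13,14,15,20,21,22,23,28,29,30,31): 1⊕1⊕1⊕0⊕0⊕0⊕1⊕0⊕1⊕0⊕1⊕1⊕1⊕0⊕0⊕1 = 1
s8 (pos 8,9,10,11,12,13,14,15,24,25,26,27,28,29,30,31): 0⊕1⊕0⊕0⊕0⊕0⊕1⊕0⊕0⊕0⊕1⊕0⊕1⊕0⊕0⊕1 = 1
s16 (pos 16,17,18,19,20,21,22,23,24,25,26,27,28,29,30,31): 1⊕1⊕0⊕0⊕1⊕0⊕1⊕1⊕0⊕0⊕1⊕0⊕1⊕0⊕0⊕1 = 0
Syndrome s16…s1 = 01101 → error at position 13.
Flip position 13: 1111110010000101100101100101001 → 1111110010001101100101100101001

1111110010001101100101100101001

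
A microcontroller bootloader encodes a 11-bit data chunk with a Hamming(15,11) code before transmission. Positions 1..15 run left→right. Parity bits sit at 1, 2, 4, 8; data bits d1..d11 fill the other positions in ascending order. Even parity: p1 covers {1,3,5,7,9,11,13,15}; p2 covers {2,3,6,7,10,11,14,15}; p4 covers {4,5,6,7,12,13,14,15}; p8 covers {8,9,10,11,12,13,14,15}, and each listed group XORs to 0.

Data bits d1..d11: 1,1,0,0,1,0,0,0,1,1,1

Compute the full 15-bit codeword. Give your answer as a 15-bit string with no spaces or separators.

111010001000111

Place data at non-parity positions: p1 p2 1 p4 1 0 0 p8 1 0 0 0 1 1 1
p1 (pos 1,3,5,7,9,11,13,15): XOR of data positions = 1⊕1⊕0⊕1⊕0⊕1⊕1 = 1
p2 (pos 2,3,6,7,10,11,14,15): XOR of data positions = 1⊕0⊕0⊕0⊕0⊕1⊕1 = 1
p4 (pos 4,5,6,7,12,13,14,15): XOR of data positions = 1⊕0⊕0⊕0⊕1⊕1⊕1 = 0
p8 (pos 8,9,10,11,12,13,14,15): XOR of data positions = 1⊕0⊕0⊕0⊕1⊕1⊕1 = 0
Codeword: 111010001000111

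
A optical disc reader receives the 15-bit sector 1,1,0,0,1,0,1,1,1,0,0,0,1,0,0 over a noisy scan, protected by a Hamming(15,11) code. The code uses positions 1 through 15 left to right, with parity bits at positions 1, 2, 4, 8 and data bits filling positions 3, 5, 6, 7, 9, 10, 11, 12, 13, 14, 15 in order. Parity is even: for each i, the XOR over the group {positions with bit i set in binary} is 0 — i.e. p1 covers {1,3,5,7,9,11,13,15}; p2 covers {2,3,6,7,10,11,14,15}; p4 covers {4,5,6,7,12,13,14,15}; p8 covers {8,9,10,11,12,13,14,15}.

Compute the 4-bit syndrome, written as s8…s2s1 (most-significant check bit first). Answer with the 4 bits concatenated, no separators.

1101

s1 (pos 1,3,5,7,9,11,13,15): 1⊕0⊕1⊕1⊕1⊕0⊕1⊕0 = 1
s2 (pos 2,3,6,7,10,11,14,15): 1⊕0⊕0⊕1⊕0⊕0⊕0⊕0 = 0
s4 (pos 4,5,6,7,12,13,14,15): 0⊕1⊕0⊕1⊕0⊕1⊕0⊕0 = 1
s8 (pos 8,9,10,11,12,13,14,15): 1⊕1⊕0⊕0⊕0⊕1⊕0⊕0 = 1
Syndrome s8…s1 = 1101 → error at position 13.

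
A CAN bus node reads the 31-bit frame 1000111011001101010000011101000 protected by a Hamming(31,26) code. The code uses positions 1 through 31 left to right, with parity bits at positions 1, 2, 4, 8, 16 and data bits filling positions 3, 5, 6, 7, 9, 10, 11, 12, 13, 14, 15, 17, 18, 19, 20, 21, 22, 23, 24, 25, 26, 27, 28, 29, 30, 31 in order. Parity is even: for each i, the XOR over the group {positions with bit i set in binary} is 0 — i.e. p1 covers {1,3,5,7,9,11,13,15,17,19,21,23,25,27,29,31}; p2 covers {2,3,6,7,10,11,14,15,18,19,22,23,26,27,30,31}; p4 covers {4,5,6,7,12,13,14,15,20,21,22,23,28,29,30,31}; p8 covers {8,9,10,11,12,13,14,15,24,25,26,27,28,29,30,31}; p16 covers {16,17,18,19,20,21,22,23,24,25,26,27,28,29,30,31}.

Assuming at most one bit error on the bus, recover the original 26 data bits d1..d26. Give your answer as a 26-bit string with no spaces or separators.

s1 (pos 1,3,5,7,9,11,13,15,17,19,21,23,25,27,29,31): 1⊕0⊕1⊕1⊕1⊕0⊕1⊕0⊕0⊕0⊕0⊕0⊕1⊕0⊕0⊕0 = 0
s2 (pos 2,3,6,7,10,11,14,15,18,19,22,23,26,27,30,31): 0⊕0⊕1⊕1⊕1⊕0⊕1⊕0⊕1⊕0⊕0⊕0⊕1⊕0⊕0⊕0 = 0
s4 (pos 4,5,6,7,12,13,14,15,20,21,22,23,28,29,30,31): 0⊕1⊕1⊕1⊕0⊕1⊕1⊕0⊕0⊕0⊕0⊕0⊕1⊕0⊕0⊕0 = 0
s8 (pos 8,9,10,11,12,13,14,15,24,25,26,27,28,29,30,31): 0⊕1⊕1⊕0⊕0⊕1⊕1⊕0⊕1⊕1⊕1⊕0⊕1⊕0⊕0⊕0 = 0
s16 (pos 16,17,18,19,20,21,22,23,24,25,26,27,28,29,30,31): 1⊕0⊕1⊕0⊕0⊕0⊕0⊕0⊕1⊕1⊕1⊕0⊕1⊕0⊕0⊕0 = 0
Syndrome s16…s1 = 00000 → no error.
Read data bits from positions 3,5,6,7,9,10,11,12,13,14,15,17,18,19,20,21,22,23,24,25,26,27,28,29,30,31: 01111100110010000011101000

01111100110010000011101000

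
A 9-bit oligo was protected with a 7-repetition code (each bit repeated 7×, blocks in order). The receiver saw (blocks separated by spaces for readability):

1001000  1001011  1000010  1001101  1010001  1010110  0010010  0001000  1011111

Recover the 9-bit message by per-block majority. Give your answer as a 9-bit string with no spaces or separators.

010101001

Block 1 (1001000): 2 ones → 0
Block 2 (1001011): 4 ones → 1
Block 3 (1000010): 2 ones → 0
Block 4 (1001101): 4 ones → 1
Block 5 (1010001): 3 ones → 0
Block 6 (1010110): 4 ones → 1
Block 7 (0010010): 2 ones → 0
Block 8 (0001000): 1 one → 0
Block 9 (1011111): 6 ones → 1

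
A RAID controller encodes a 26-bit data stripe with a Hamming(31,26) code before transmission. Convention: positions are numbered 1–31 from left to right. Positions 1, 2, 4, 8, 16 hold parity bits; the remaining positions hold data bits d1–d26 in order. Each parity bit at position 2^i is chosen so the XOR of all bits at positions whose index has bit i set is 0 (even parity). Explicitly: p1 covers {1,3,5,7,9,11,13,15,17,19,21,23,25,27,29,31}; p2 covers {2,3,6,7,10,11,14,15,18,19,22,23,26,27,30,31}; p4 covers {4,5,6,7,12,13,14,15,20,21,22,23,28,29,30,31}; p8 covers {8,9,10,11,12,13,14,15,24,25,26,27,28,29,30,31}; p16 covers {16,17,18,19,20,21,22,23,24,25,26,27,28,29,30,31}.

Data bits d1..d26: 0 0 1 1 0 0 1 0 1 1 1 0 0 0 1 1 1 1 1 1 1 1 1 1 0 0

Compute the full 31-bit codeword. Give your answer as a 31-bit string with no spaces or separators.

Place data at non-parity positions: p1 p2 0 p4 0 1 1 p8 0 0 1 0 1 1 1 p16 0 0 0 1 1 1 1 1 1 1 1 1 1 0 0
p1 (pos 1,3,5,7,9,11,13,15,17,19,21,23,25,27,29,31): XOR of data positions = 0⊕0⊕1⊕0⊕1⊕1⊕1⊕0⊕0⊕1⊕1⊕1⊕1⊕1⊕0 = 1
p2 (pos 2,3,6,7,10,11,14,15,18,19,22,23,26,27,30,31): XOR of data positions = 0⊕1⊕1⊕0⊕1⊕1⊕1⊕0⊕0⊕1⊕1⊕1⊕1⊕0⊕0 = 1
p4 (pos 4,5,6,7,12,13,14,15,20,21,22,23,28,29,30,31): XOR of data positions = 0⊕1⊕1⊕0⊕1⊕1⊕1⊕1⊕1⊕1⊕1⊕1⊕1⊕0⊕0 = 1
p8 (pos 8,9,10,11,12,13,14,15,24,25,26,27,28,29,30,31): XOR of data positions = 0⊕0⊕1⊕0⊕1⊕1⊕1⊕1⊕1⊕1⊕1⊕1⊕1⊕0⊕0 = 0
p16 (pos 16,17,18,19,20,21,22,23,24,25,26,27,28,29,30,31): XOR of data positions = 0⊕0⊕0⊕1⊕1⊕1⊕1⊕1⊕1⊕1⊕1⊕1⊕1⊕0⊕0 = 0
Codeword: 1101011000101110000111111111100

1101011000101110000111111111100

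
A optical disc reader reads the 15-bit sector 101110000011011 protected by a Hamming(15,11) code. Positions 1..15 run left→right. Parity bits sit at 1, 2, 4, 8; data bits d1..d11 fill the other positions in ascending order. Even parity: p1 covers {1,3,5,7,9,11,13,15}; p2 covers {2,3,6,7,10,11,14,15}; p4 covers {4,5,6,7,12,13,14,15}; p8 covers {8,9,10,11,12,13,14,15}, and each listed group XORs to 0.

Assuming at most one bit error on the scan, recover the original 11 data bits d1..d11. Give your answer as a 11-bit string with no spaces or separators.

10000011011

s1 (pos 1,3,5,7,9,11,13,15): 1⊕1⊕1⊕0⊕0⊕1⊕0⊕1 = 1
s2 (pos 2,3,6,7,10,11,14,15): 0⊕1⊕0⊕0⊕0⊕1⊕1⊕1 = 0
s4 (pos 4,5,6,7,12,13,14,15): 1⊕1⊕0⊕0⊕1⊕0⊕1⊕1 = 1
s8 (pos 8,9,10,11,12,13,14,15): 0⊕0⊕0⊕1⊕1⊕0⊕1⊕1 = 0
Syndrome s8…s1 = 0101 → error at position 5.
Flip position 5: 101110000011011 → 101100000011011
Read data bits from positions 3,5,6,7,9,10,11,12,13,14,15: 10000011011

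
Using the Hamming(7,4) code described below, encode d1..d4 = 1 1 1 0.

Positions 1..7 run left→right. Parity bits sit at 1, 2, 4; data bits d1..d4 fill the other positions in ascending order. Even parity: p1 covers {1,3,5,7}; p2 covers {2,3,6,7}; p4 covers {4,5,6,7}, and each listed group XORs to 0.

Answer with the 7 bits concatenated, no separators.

Place data at non-parity positions: p1 p2 1 p4 1 1 0
p1 (pos 1,3,5,7): XOR of data positions = 1⊕1⊕0 = 0
p2 (pos 2,3,6,7): XOR of data positions = 1⊕1⊕0 = 0
p4 (pos 4,5,6,7): XOR of data positions = 1⊕1⊕0 = 0
Codeword: 0010110

0010110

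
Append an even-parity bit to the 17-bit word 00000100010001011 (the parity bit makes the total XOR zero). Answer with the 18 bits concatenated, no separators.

000001000100010111

XOR of the 17 data bits: 0⊕0⊕0⊕0⊕0⊕1⊕0⊕0⊕0⊕1⊕0⊕0⊕0⊕1⊕0⊕1⊕1 = 1
Parity bit = 1 (so all 18 bits XOR to 0).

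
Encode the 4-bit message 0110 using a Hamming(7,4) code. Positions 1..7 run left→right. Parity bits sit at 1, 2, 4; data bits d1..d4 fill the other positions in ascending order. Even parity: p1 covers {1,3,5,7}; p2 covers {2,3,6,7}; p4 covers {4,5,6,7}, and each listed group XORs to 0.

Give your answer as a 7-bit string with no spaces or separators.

Place data at non-parity positions: p1 p2 0 p4 1 1 0
p1 (pos 1,3,5,7): XOR of data positions = 0⊕1⊕0 = 1
p2 (pos 2,3,6,7): XOR of data positions = 0⊕1⊕0 = 1
p4 (pos 4,5,6,7): XOR of data positions = 1⊕1⊕0 = 0
Codeword: 1100110

1100110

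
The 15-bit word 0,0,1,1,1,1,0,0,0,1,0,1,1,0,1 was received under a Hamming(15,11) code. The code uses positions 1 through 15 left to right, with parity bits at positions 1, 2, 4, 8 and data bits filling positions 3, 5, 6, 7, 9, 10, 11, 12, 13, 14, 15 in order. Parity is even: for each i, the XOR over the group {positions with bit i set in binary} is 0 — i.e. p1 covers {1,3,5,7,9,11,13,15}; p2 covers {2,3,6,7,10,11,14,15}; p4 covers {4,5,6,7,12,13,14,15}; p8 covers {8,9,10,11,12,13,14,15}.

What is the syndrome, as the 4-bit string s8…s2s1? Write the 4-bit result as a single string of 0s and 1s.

s1 (pos 1,3,5,7,9,11,13,15): 0⊕1⊕1⊕0⊕0⊕0⊕1⊕1 = 0
s2 (pos 2,3,6,7,10,11,14,15): 0⊕1⊕1⊕0⊕1⊕0⊕0⊕1 = 0
s4 (pos 4,5,6,7,12,13,14,15): 1⊕1⊕1⊕0⊕1⊕1⊕0⊕1 = 0
s8 (pos 8,9,10,11,12,13,14,15): 0⊕0⊕1⊕0⊕1⊕1⊕0⊕1 = 0
Syndrome s8…s1 = 0000 → no error.

0000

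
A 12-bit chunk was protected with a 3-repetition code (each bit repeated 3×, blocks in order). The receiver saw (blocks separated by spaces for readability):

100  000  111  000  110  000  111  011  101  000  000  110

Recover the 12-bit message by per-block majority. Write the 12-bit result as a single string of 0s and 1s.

001010111001

Block 1 (100): 1 one → 0
Block 2 (000): 0 ones → 0
Block 3 (111): 3 ones → 1
Block 4 (000): 0 ones → 0
Block 5 (110): 2 ones → 1
Block 6 (000): 0 ones → 0
Block 7 (111): 3 ones → 1
Block 8 (011): 2 ones → 1
Block 9 (101): 2 ones → 1
Block 10 (000): 0 ones → 0
Block 11 (000): 0 ones → 0
Block 12 (110): 2 ones → 1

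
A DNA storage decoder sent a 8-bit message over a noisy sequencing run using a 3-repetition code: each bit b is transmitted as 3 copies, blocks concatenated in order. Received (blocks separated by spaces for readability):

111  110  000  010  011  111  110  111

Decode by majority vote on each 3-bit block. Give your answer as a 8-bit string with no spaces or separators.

Block 1 (111): 3 ones → 1
Block 2 (110): 2 ones → 1
Block 3 (000): 0 ones → 0
Block 4 (010): 1 one → 0
Block 5 (011): 2 ones → 1
Block 6 (111): 3 ones → 1
Block 7 (110): 2 ones → 1
Block 8 (111): 3 ones → 1

11001111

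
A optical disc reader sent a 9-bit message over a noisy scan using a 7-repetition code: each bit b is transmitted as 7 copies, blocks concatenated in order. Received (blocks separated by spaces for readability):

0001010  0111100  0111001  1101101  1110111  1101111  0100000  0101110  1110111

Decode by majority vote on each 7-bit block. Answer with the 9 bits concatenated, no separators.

Block 1 (0001010): 2 ones → 0
Block 2 (0111100): 4 ones → 1
Block 3 (0111001): 4 ones → 1
Block 4 (1101101): 5 ones → 1
Block 5 (1110111): 6 ones → 1
Block 6 (1101111): 6 ones → 1
Block 7 (0100000): 1 one → 0
Block 8 (0101110): 4 ones → 1
Block 9 (1110111): 6 ones → 1

011111011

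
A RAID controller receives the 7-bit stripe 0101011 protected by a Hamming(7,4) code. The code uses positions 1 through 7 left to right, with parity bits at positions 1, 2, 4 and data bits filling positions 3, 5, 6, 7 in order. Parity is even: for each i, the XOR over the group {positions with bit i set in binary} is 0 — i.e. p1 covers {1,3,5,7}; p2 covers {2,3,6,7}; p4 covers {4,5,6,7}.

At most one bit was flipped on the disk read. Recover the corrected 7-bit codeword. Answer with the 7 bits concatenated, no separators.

0101010

s1 (pos 1,3,5,7): 0⊕0⊕0⊕1 = 1
s2 (pos 2,3,6,7): 1⊕0⊕1⊕1 = 1
s4 (pos 4,5,6,7): 1⊕0⊕1⊕1 = 1
Syndrome s4…s1 = 111 → error at position 7.
Flip position 7: 0101011 → 0101010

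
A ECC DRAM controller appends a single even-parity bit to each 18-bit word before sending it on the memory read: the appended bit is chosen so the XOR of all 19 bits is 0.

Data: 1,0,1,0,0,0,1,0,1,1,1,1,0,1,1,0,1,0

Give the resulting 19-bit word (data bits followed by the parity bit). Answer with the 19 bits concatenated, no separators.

1010001011110110100

XOR of the 18 data bits: 1⊕0⊕1⊕0⊕0⊕0⊕1⊕0⊕1⊕1⊕1⊕1⊕0⊕1⊕1⊕0⊕1⊕0 = 0
Parity bit = 0 (so all 19 bits XOR to 0).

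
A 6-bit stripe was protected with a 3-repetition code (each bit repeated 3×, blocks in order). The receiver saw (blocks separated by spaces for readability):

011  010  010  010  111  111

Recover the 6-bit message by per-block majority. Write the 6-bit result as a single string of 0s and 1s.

100011

Block 1 (011): 2 ones → 1
Block 2 (010): 1 one → 0
Block 3 (010): 1 one → 0
Block 4 (010): 1 one → 0
Block 5 (111): 3 ones → 1
Block 6 (111): 3 ones → 1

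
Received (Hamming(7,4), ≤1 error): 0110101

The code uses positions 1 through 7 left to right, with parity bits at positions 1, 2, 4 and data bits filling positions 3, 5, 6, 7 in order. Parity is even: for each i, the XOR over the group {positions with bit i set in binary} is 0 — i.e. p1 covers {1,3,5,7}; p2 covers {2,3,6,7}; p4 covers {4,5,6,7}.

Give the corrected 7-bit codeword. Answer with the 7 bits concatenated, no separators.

s1 (pos 1,3,5,7): 0⊕1⊕1⊕1 = 1
s2 (pos 2,3,6,7): 1⊕1⊕0⊕1 = 1
s4 (pos 4,5,6,7): 0⊕1⊕0⊕1 = 0
Syndrome s4…s1 = 011 → error at position 3.
Flip position 3: 0110101 → 0100101

0100101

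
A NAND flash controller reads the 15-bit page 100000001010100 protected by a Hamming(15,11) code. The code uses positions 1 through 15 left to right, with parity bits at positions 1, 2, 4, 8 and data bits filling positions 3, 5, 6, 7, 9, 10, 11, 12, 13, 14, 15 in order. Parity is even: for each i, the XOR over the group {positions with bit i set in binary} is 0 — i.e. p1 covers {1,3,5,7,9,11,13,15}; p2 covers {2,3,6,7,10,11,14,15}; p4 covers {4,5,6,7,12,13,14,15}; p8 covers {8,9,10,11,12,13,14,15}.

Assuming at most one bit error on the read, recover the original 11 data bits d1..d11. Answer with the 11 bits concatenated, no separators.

00001010110

s1 (pos 1,3,5,7,9,11,13,15): 1⊕0⊕0⊕0⊕1⊕1⊕1⊕0 = 0
s2 (pos 2,3,6,7,10,11,14,15): 0⊕0⊕0⊕0⊕0⊕1⊕0⊕0 = 1
s4 (pos 4,5,6,7,12,13,14,15): 0⊕0⊕0⊕0⊕0⊕1⊕0⊕0 = 1
s8 (pos 8,9,10,11,12,13,14,15): 0⊕1⊕0⊕1⊕0⊕1⊕0⊕0 = 1
Syndrome s8…s1 = 1110 → error at position 14.
Flip position 14: 100000001010100 → 100000001010110
Read data bits from positions 3,5,6,7,9,10,11,12,13,14,15: 00001010110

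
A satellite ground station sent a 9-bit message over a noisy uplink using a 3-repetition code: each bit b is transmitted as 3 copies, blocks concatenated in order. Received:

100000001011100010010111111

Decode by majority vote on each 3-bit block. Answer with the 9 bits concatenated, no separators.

000100011

Block 1 (100): 1 one → 0
Block 2 (000): 0 ones → 0
Block 3 (001): 1 one → 0
Block 4 (011): 2 ones → 1
Block 5 (100): 1 one → 0
Block 6 (010): 1 one → 0
Block 7 (010): 1 one → 0
Block 8 (111): 3 ones → 1
Block 9 (111): 3 ones → 1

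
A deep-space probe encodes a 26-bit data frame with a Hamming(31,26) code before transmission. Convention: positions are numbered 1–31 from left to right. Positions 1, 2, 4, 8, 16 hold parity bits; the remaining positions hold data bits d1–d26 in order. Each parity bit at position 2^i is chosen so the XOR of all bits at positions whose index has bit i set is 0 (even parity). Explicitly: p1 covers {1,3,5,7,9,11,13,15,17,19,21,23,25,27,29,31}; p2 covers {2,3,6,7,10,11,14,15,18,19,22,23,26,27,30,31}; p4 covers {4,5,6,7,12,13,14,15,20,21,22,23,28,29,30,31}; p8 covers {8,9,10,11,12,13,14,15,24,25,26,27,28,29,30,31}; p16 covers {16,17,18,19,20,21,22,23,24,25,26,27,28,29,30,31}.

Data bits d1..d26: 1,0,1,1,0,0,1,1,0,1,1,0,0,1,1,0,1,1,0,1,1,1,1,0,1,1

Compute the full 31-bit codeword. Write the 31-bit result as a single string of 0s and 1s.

Place data at non-parity positions: p1 p2 1 p4 0 1 1 p8 0 0 1 1 0 1 1 p16 0 0 1 1 0 1 1 0 1 1 1 1 0 1 1
p1 (pos 1,3,5,7,9,11,13,15,17,19,21,23,25,27,29,31): XOR of data positions = 1⊕0⊕1⊕0⊕1⊕0⊕1⊕0⊕1⊕0⊕1⊕1⊕1⊕0⊕1 = 1
p2 (pos 2,3,6,7,10,11,14,15,18,19,22,23,26,27,30,31): XOR of data positions = 1⊕1⊕1⊕0⊕1⊕1⊕1⊕0⊕1⊕1⊕1⊕1⊕1⊕1⊕1 = 1
p4 (pos 4,5,6,7,12,13,14,15,20,21,22,23,28,29,30,31): XOR of data positions = 0⊕1⊕1⊕1⊕0⊕1⊕1⊕1⊕0⊕1⊕1⊕1⊕0⊕1⊕1 = 1
p8 (pos 8,9,10,11,12,13,14,15,24,25,26,27,28,29,30,31): XOR of data positions = 0⊕0⊕1⊕1⊕0⊕1⊕1⊕0⊕1⊕1⊕1⊕1⊕0⊕1⊕1 = 0
p16 (pos 16,17,18,19,20,21,22,23,24,25,26,27,28,29,30,31): XOR of data positions = 0⊕0⊕1⊕1⊕0⊕1⊕1⊕0⊕1⊕1⊕1⊕1⊕0⊕1⊕1 = 0
Codeword: 1111011000110110001101101111011

1111011000110110001101101111011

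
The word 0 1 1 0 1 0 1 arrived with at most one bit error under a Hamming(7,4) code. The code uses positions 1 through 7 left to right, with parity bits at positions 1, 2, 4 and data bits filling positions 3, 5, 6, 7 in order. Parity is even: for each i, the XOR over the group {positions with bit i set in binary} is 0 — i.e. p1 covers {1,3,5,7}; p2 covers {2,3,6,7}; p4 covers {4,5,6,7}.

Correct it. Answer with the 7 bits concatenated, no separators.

0100101

s1 (pos 1,3,5,7): 0⊕1⊕1⊕1 = 1
s2 (pos 2,3,6,7): 1⊕1⊕0⊕1 = 1
s4 (pos 4,5,6,7): 0⊕1⊕0⊕1 = 0
Syndrome s4…s1 = 011 → error at position 3.
Flip position 3: 0110101 → 0100101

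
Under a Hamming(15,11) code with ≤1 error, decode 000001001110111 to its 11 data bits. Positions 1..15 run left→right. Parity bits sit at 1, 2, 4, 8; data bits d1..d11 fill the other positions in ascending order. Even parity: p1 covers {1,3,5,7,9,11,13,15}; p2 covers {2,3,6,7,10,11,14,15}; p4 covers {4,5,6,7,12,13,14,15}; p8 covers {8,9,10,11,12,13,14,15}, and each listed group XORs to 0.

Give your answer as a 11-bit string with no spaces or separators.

00101110111

s1 (pos 1,3,5,7,9,11,13,15): 0⊕0⊕0⊕0⊕1⊕1⊕1⊕1 = 0
s2 (pos 2,3,6,7,10,11,14,15): 0⊕0⊕1⊕0⊕1⊕1⊕1⊕1 = 1
s4 (pos 4,5,6,7,12,13,14,15): 0⊕0⊕1⊕0⊕0⊕1⊕1⊕1 = 0
s8 (pos 8,9,10,11,12,13,14,15): 0⊕1⊕1⊕1⊕0⊕1⊕1⊕1 = 0
Syndrome s8…s1 = 0010 → error at position 2.
Flip position 2: 000001001110111 → 010001001110111
Read data bits from positions 3,5,6,7,9,10,11,12,13,14,15: 00101110111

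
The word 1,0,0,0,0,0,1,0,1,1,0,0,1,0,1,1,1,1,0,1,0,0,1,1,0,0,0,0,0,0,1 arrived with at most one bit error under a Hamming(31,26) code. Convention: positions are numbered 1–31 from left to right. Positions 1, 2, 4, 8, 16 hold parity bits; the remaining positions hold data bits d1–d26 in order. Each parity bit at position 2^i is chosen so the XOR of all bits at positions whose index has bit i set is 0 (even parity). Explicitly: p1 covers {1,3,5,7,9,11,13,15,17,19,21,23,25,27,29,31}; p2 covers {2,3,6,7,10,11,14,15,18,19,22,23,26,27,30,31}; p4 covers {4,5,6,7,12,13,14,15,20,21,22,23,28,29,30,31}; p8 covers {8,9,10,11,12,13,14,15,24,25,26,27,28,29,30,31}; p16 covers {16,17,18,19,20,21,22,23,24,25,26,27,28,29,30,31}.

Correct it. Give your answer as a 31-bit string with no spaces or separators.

s1 (pos 1,3,5,7,9,11,13,15,17,19,21,23,25,27,29,31): 1⊕0⊕0⊕1⊕1⊕0⊕1⊕1⊕1⊕0⊕0⊕1⊕0⊕0⊕0⊕1 = 0
s2 (pos 2,3,6,7,10,11,14,15,18,19,22,23,26,27,30,31): 0⊕0⊕0⊕1⊕1⊕0⊕0⊕1⊕1⊕0⊕0⊕1⊕0⊕0⊕0⊕1 = 0
s4 (pos 4,5,6,7,12,13,14,15,20,21,22,23,28,29,30,31): 0⊕0⊕0⊕1⊕0⊕1⊕0⊕1⊕1⊕0⊕0⊕1⊕0⊕0⊕0⊕1 = 0
s8 (pos 8,9,10,11,12,13,14,15,24,25,26,27,28,29,30,31): 0⊕1⊕1⊕0⊕0⊕1⊕0⊕1⊕1⊕0⊕0⊕0⊕0⊕0⊕0⊕1 = 0
s16 (pos 16,17,18,19,20,21,22,23,24,25,26,27,28,29,30,31): 1⊕1⊕1⊕0⊕1⊕0⊕0⊕1⊕1⊕0⊕0⊕0⊕0⊕0⊕0⊕1 = 1
Syndrome s16…s1 = 10000 → error at position 16.
Flip position 16: 1000001011001011110100110000001 → 1000001011001010110100110000001

1000001011001010110100110000001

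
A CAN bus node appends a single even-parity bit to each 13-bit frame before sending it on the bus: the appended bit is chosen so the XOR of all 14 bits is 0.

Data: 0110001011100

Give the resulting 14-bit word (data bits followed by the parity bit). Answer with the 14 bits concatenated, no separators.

XOR of the 13 data bits: 0⊕1⊕1⊕0⊕0⊕0⊕1⊕0⊕1⊕1⊕1⊕0⊕0 = 0
Parity bit = 0 (so all 14 bits XOR to 0).

01100010111000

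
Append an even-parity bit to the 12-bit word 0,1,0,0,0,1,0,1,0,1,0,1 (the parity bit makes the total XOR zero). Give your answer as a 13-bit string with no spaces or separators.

XOR of the 12 data bits: 0⊕1⊕0⊕0⊕0⊕1⊕0⊕1⊕0⊕1⊕0⊕1 = 1
Parity bit = 1 (so all 13 bits XOR to 0).

0100010101011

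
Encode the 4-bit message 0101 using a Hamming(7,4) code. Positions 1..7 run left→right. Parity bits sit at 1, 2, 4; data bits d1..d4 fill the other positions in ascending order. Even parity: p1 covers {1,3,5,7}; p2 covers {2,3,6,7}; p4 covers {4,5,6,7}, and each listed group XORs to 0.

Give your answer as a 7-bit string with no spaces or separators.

Place data at non-parity positions: p1 p2 0 p4 1 0 1
p1 (pos 1,3,5,7): XOR of data positions = 0⊕1⊕1 = 0
p2 (pos 2,3,6,7): XOR of data positions = 0⊕0⊕1 = 1
p4 (pos 4,5,6,7): XOR of data positions = 1⊕0⊕1 = 0
Codeword: 0100101

0100101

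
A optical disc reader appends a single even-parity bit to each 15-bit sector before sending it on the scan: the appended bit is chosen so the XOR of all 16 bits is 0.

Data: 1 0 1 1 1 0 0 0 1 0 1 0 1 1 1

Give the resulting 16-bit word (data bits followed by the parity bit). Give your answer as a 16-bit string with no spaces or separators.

XOR of the 15 data bits: 1⊕0⊕1⊕1⊕1⊕0⊕0⊕0⊕1⊕0⊕1⊕0⊕1⊕1⊕1 = 1
Parity bit = 1 (so all 16 bits XOR to 0).

1011100010101111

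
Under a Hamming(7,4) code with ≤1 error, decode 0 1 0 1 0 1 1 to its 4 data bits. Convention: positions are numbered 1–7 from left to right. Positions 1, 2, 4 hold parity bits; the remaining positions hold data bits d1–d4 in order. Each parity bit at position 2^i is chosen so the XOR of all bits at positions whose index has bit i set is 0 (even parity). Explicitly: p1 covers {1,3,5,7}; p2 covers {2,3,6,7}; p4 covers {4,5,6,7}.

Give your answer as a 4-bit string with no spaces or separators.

s1 (pos 1,3,5,7): 0⊕0⊕0⊕1 = 1
s2 (pos 2,3,6,7): 1⊕0⊕1⊕1 = 1
s4 (pos 4,5,6,7): 1⊕0⊕1⊕1 = 1
Syndrome s4…s1 = 111 → error at position 7.
Flip position 7: 0101011 → 0101010
Read data bits from positions 3,5,6,7: 0010

0010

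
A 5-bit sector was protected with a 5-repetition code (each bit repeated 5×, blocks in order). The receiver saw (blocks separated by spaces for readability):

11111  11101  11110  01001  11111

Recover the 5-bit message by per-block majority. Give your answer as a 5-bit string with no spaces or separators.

11101

Block 1 (11111): 5 ones → 1
Block 2 (11101): 4 ones → 1
Block 3 (11110): 4 ones → 1
Block 4 (01001): 2 ones → 0
Block 5 (11111): 5 ones → 1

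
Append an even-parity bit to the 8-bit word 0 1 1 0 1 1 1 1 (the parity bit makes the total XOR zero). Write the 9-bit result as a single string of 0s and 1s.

XOR of the 8 data bits: 0⊕1⊕1⊕0⊕1⊕1⊕1⊕1 = 0
Parity bit = 0 (so all 9 bits XOR to 0).

011011110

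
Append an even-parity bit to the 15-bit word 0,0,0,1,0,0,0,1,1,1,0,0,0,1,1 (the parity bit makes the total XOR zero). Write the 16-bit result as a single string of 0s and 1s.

XOR of the 15 data bits: 0⊕0⊕0⊕1⊕0⊕0⊕0⊕1⊕1⊕1⊕0⊕0⊕0⊕1⊕1 = 0
Parity bit = 0 (so all 16 bits XOR to 0).

0001000111000110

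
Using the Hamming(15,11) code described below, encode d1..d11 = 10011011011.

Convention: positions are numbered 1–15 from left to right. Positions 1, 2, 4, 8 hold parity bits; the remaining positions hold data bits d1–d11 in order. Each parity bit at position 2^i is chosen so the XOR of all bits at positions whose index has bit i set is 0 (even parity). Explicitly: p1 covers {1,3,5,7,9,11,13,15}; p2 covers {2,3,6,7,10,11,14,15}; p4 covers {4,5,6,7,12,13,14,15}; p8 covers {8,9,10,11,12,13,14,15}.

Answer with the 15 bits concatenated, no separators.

111000111011011

Place data at non-parity positions: p1 p2 1 p4 0 0 1 p8 1 0 1 1 0 1 1
p1 (pos 1,3,5,7,9,11,13,15): XOR of data positions = 1⊕0⊕1⊕1⊕1⊕0⊕1 = 1
p2 (pos 2,3,6,7,10,11,14,15): XOR of data positions = 1⊕0⊕1⊕0⊕1⊕1⊕1 = 1
p4 (pos 4,5,6,7,12,13,14,15): XOR of data positions = 0⊕0⊕1⊕1⊕0⊕1⊕1 = 0
p8 (pos 8,9,10,11,12,13,14,15): XOR of data positions = 1⊕0⊕1⊕1⊕0⊕1⊕1 = 1
Codeword: 111000111011011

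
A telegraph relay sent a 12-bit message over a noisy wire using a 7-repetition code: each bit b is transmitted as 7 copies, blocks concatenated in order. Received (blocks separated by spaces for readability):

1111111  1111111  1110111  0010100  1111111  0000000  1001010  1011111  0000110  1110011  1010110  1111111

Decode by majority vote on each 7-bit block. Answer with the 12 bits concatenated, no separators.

111010010111

Block 1 (1111111): 7 ones → 1
Block 2 (1111111): 7 ones → 1
Block 3 (1110111): 6 ones → 1
Block 4 (0010100): 2 ones → 0
Block 5 (1111111): 7 ones → 1
Block 6 (0000000): 0 ones → 0
Block 7 (1001010): 3 ones → 0
Block 8 (1011111): 6 ones → 1
Block 9 (0000110): 2 ones → 0
Block 10 (1110011): 5 ones → 1
Block 11 (1010110): 4 ones → 1
Block 12 (1111111): 7 ones → 1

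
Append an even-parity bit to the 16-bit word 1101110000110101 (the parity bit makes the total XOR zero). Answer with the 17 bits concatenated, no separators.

11011100001101011

XOR of the 16 data bits: 1⊕1⊕0⊕1⊕1⊕1⊕0⊕0⊕0⊕0⊕1⊕1⊕0⊕1⊕0⊕1 = 1
Parity bit = 1 (so all 17 bits XOR to 0).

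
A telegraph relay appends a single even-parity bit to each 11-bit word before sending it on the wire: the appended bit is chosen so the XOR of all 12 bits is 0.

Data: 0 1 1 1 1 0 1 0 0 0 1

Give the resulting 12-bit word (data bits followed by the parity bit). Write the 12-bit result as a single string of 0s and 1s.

011110100010

XOR of the 11 data bits: 0⊕1⊕1⊕1⊕1⊕0⊕1⊕0⊕0⊕0⊕1 = 0
Parity bit = 0 (so all 12 bits XOR to 0).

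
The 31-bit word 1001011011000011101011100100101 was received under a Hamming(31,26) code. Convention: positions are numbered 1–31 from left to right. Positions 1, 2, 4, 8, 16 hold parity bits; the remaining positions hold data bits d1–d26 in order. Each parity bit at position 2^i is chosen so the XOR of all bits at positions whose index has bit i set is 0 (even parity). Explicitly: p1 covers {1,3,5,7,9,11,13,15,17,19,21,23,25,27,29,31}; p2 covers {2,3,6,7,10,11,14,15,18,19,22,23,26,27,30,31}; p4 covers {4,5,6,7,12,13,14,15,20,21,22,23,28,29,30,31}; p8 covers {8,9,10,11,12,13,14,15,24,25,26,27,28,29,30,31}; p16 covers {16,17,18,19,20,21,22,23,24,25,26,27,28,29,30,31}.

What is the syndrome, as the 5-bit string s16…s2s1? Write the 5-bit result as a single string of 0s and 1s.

s1 (pos 1,3,5,7,9,11,13,15,17,19,21,23,25,27,29,31): 1⊕0⊕0⊕1⊕1⊕0⊕0⊕1⊕1⊕1⊕1⊕1⊕0⊕0⊕1⊕1 = 0
s2 (pos 2,3,6,7,10,11,14,15,18,19,22,23,26,27,30,31): 0⊕0⊕1⊕1⊕1⊕0⊕0⊕1⊕0⊕1⊕1⊕1⊕1⊕0⊕0⊕1 = 1
s4 (pos 4,5,6,7,12,13,14,15,20,21,22,23,28,29,30,31): 1⊕0⊕1⊕1⊕0⊕0⊕0⊕1⊕0⊕1⊕1⊕1⊕0⊕1⊕0⊕1 = 1
s8 (pos 8,9,10,11,12,13,14,15,24,25,26,27,28,29,30,31): 0⊕1⊕1⊕0⊕0⊕0⊕0⊕1⊕0⊕0⊕1⊕0⊕0⊕1⊕0⊕1 = 0
s16 (pos 16,17,18,19,20,21,22,23,24,25,26,27,28,29,30,31): 1⊕1⊕0⊕1⊕0⊕1⊕1⊕1⊕0⊕0⊕1⊕0⊕0⊕1⊕0⊕1 = 1
Syndrome s16…s1 = 10110 → error at position 22.

10110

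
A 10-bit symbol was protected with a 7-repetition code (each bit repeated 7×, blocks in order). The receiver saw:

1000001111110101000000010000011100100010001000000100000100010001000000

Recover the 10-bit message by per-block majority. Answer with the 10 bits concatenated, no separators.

Block 1 (1000001): 2 ones → 0
Block 2 (1111101): 6 ones → 1
Block 3 (0100000): 1 one → 0
Block 4 (0010000): 1 one → 0
Block 5 (0111001): 4 ones → 1
Block 6 (0001000): 1 one → 0
Block 7 (1000000): 1 one → 0
Block 8 (1000001): 2 ones → 0
Block 9 (0001000): 1 one → 0
Block 10 (1000000): 1 one → 0

0100100000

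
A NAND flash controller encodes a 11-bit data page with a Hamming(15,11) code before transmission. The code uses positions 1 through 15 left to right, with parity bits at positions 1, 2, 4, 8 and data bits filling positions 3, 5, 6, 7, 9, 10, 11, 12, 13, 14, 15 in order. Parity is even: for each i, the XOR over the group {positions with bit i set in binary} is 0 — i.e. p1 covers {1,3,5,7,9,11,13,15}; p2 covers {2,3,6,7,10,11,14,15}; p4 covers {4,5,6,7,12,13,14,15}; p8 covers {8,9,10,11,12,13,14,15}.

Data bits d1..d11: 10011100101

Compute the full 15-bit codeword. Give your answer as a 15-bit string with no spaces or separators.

101100101100101

Place data at non-parity positions: p1 p2 1 p4 0 0 1 p8 1 1 0 0 1 0 1
p1 (pos 1,3,5,7,9,11,13,15): XOR of data positions = 1⊕0⊕1⊕1⊕0⊕1⊕1 = 1
p2 (pos 2,3,6,7,10,11,14,15): XOR of data positions = 1⊕0⊕1⊕1⊕0⊕0⊕1 = 0
p4 (pos 4,5,6,7,12,13,14,15): XOR of data positions = 0⊕0⊕1⊕0⊕1⊕0⊕1 = 1
p8 (pos 8,9,10,11,12,13,14,15): XOR of data positions = 1⊕1⊕0⊕0⊕1⊕0⊕1 = 0
Codeword: 101100101100101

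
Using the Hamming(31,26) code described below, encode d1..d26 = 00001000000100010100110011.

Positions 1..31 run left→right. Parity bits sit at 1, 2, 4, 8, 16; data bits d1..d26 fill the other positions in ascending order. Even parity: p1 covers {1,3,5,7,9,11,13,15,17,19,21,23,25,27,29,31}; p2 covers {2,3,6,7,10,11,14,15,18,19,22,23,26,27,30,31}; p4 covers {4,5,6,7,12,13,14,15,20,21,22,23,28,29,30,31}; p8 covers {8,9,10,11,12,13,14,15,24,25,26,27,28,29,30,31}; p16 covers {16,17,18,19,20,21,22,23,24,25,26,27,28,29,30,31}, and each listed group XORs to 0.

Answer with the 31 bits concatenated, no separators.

Place data at non-parity positions: p1 p2 0 p4 0 0 0 p8 1 0 0 0 0 0 0 p16 1 0 0 0 1 0 1 0 0 1 1 0 0 1 1
p1 (pos 1,3,5,7,9,11,13,15,17,19,21,23,25,27,29,31): XOR of data positions = 0⊕0⊕0⊕1⊕0⊕0⊕0⊕1⊕0⊕1⊕1⊕0⊕1⊕0⊕1 = 0
p2 (pos 2,3,6,7,10,11,14,15,18,19,22,23,26,27,30,31): XOR of data positions = 0⊕0⊕0⊕0⊕0⊕0⊕0⊕0⊕0⊕0⊕1⊕1⊕1⊕1⊕1 = 1
p4 (pos 4,5,6,7,12,13,14,15,20,21,22,23,28,29,30,31): XOR of data positions = 0⊕0⊕0⊕0⊕0⊕0⊕0⊕0⊕1⊕0⊕1⊕0⊕0⊕1⊕1 = 0
p8 (pos 8,9,10,11,12,13,14,15,24,25,26,27,28,29,30,31): XOR of data positions = 1⊕0⊕0⊕0⊕0⊕0⊕0⊕0⊕0⊕1⊕1⊕0⊕0⊕1⊕1 = 1
p16 (pos 16,17,18,19,20,21,22,23,24,25,26,27,28,29,30,31): XOR of data positions = 1⊕0⊕0⊕0⊕1⊕0⊕1⊕0⊕0⊕1⊕1⊕0⊕0⊕1⊕1 = 1
Codeword: 0100000110000001100010100110011

0100000110000001100010100110011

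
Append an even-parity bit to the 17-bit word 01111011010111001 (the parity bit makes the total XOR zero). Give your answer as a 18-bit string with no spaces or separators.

011110110101110011

XOR of the 17 data bits: 0⊕1⊕1⊕1⊕1⊕0⊕1⊕1⊕0⊕1⊕0⊕1⊕1⊕1⊕0⊕0⊕1 = 1
Parity bit = 1 (so all 18 bits XOR to 0).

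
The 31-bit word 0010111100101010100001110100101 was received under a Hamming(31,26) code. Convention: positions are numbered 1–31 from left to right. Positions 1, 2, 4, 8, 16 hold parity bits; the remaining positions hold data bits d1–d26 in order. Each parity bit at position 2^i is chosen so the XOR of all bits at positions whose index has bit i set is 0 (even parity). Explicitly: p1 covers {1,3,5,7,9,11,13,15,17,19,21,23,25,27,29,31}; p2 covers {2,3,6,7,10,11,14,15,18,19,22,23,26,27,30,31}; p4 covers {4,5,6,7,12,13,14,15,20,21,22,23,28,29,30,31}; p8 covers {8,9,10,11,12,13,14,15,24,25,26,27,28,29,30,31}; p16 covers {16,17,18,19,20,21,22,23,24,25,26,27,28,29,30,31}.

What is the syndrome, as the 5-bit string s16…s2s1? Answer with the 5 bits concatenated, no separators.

s1 (pos 1,3,5,7,9,11,13,15,17,19,21,23,25,27,29,31): 0⊕1⊕1⊕1⊕0⊕1⊕1⊕1⊕1⊕0⊕0⊕1⊕0⊕0⊕1⊕1 = 0
s2 (pos 2,3,6,7,10,11,14,15,18,19,22,23,26,27,30,31): 0⊕1⊕1⊕1⊕0⊕1⊕0⊕1⊕0⊕0⊕1⊕1⊕1⊕0⊕0⊕1 = 1
s4 (pos 4,5,6,7,12,13,14,15,20,21,22,23,28,29,30,31): 0⊕1⊕1⊕1⊕0⊕1⊕0⊕1⊕0⊕0⊕1⊕1⊕0⊕1⊕0⊕1 = 1
s8 (pos 8,9,10,11,12,13,14,15,24,25,26,27,28,29,30,31): 1⊕0⊕0⊕1⊕0⊕1⊕0⊕1⊕1⊕0⊕1⊕0⊕0⊕1⊕0⊕1 = 0
s16 (pos 16,17,18,19,20,21,22,23,24,25,26,27,28,29,30,31): 0⊕1⊕0⊕0⊕0⊕0⊕1⊕1⊕1⊕0⊕1⊕0⊕0⊕1⊕0⊕1 = 1
Syndrome s16…s1 = 10110 → error at position 22.

10110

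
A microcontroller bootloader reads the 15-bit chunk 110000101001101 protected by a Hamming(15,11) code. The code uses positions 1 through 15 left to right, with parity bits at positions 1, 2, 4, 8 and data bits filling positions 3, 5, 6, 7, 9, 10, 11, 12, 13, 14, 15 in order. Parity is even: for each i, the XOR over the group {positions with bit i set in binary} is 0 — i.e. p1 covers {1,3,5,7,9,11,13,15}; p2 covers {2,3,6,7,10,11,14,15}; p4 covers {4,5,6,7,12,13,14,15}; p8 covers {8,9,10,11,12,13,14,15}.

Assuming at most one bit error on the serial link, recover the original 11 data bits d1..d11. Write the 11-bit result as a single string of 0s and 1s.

10011001101

s1 (pos 1,3,5,7,9,11,13,15): 1⊕0⊕0⊕1⊕1⊕0⊕1⊕1 = 1
s2 (pos 2,3,6,7,10,11,14,15): 1⊕0⊕0⊕1⊕0⊕0⊕0⊕1 = 1
s4 (pos 4,5,6,7,12,13,14,15): 0⊕0⊕0⊕1⊕1⊕1⊕0⊕1 = 0
s8 (pos 8,9,10,11,12,13,14,15): 0⊕1⊕0⊕0⊕1⊕1⊕0⊕1 = 0
Syndrome s8…s1 = 0011 → error at position 3.
Flip position 3: 110000101001101 → 111000101001101
Read data bits from positions 3,5,6,7,9,10,11,12,13,14,15: 10011001101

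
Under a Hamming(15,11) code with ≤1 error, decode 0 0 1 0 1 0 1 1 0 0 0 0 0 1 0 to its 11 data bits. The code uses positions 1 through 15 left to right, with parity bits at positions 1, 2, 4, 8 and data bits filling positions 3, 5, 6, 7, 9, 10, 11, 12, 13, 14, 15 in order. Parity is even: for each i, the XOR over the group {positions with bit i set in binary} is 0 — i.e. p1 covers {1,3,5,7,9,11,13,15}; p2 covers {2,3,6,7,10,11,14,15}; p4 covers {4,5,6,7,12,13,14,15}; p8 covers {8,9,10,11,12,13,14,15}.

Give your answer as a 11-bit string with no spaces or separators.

11000000010

s1 (pos 1,3,5,7,9,11,13,15): 0⊕1⊕1⊕1⊕0⊕0⊕0⊕0 = 1
s2 (pos 2,3,6,7,10,11,14,15): 0⊕1⊕0⊕1⊕0⊕0⊕1⊕0 = 1
s4 (pos 4,5,6,7,12,13,14,15): 0⊕1⊕0⊕1⊕0⊕0⊕1⊕0 = 1
s8 (pos 8,9,10,11,12,13,14,15): 1⊕0⊕0⊕0⊕0⊕0⊕1⊕0 = 0
Syndrome s8…s1 = 0111 → error at position 7.
Flip position 7: 001010110000010 → 001010010000010
Read data bits from positions 3,5,6,7,9,10,11,12,13,14,15: 11000000010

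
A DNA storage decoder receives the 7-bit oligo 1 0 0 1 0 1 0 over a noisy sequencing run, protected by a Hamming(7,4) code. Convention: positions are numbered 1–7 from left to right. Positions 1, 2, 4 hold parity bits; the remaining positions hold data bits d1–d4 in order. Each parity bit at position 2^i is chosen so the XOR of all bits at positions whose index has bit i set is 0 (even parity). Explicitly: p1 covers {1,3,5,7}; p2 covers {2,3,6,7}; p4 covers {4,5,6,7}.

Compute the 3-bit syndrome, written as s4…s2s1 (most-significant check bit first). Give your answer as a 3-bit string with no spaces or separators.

s1 (pos 1,3,5,7): 1⊕0⊕0⊕0 = 1
s2 (pos 2,3,6,7): 0⊕0⊕1⊕0 = 1
s4 (pos 4,5,6,7): 1⊕0⊕1⊕0 = 0
Syndrome s4…s1 = 011 → error at position 3.

011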